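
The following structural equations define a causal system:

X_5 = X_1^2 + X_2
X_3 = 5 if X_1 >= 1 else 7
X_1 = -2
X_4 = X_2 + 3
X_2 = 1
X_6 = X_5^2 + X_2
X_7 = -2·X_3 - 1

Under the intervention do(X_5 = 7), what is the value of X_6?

The intervention breaks the incoming arrows to X_5: X_5 = X_1^2 + X_2 no longer applies, and X_5 = 7.
X_6 = X_5^2 + X_2  [with X_5=7, X_2=1]  = 50

50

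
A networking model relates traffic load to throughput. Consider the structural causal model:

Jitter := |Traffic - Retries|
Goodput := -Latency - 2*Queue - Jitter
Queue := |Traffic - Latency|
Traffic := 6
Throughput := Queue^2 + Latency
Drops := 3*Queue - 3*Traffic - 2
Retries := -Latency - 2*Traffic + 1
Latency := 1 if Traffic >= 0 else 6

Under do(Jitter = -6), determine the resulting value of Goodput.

Intervening sets Jitter = -6 and removes its equation (Jitter := |Traffic - Retries|).
Latency = 1 if Traffic >= 0 else 6  [with Traffic=6]  = 1
Queue = |Traffic - Latency|  [with Traffic=6, Latency=1]  = 5
Goodput = -Latency - 2*Queue - Jitter  [with Latency=1, Queue=5, Jitter=-6]  = -5

-5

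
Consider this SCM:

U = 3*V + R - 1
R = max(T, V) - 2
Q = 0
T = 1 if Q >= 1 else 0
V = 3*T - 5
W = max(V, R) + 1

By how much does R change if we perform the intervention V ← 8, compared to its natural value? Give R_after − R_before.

The intervention breaks the incoming arrows to V: V = 3*T - 5 no longer applies, and V = 8.
T = 1 if Q >= 1 else 0  [with Q=0]  = 0
R = max(T, V) - 2  [with T=0, V=8]  = 6
Without intervention: T = 1 if Q >= 1 else 0  [with Q=0]  = 0; V = 3*T - 5  [with T=0]  = -5; R = max(T, V) - 2  [with T=0, V=-5]  = -2.
Change = 6 − (-2) = 8.

8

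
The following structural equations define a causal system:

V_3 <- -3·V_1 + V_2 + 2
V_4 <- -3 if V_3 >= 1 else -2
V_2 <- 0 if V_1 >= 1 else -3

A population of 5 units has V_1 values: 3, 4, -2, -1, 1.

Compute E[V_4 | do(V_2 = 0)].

-2.4

The intervention sets V_2=0 in all 5 units regardless of V_1. Recomputing V_4 per unit gives -2, -2, -3, -3, -2; average -2.4.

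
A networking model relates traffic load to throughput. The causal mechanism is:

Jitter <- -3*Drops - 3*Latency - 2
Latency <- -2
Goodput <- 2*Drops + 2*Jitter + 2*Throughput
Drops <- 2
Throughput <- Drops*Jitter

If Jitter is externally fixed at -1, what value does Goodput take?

do(Jitter=-1) replaces the equation Jitter <- -3*Drops - 3*Latency - 2 with the constant Jitter = -1.
Throughput = Drops*Jitter  [with Drops=2, Jitter=-1]  = -2
Goodput = 2*Drops + 2*Jitter + 2*Throughput  [with Drops=2, Jitter=-1, Throughput=-2]  = -2

-2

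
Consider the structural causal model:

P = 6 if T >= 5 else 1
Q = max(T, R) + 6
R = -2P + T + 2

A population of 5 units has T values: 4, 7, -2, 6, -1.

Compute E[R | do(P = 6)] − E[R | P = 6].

-3.7

The intervention sets P=6 in all 5 units regardless of T. Recomputing R per unit gives -6, -3, -12, -4, -11; average -7.2.
E[R|P=6] averages over only the 2 units with P=6 (T = 7, 6): R = -3, -4, mean -3.5.
Difference = -7.2 − (-3.5) = -3.7.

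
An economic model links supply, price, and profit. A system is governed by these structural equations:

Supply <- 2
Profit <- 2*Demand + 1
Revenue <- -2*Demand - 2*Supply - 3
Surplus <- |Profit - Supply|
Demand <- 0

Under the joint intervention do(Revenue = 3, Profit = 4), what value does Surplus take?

2

Setting Revenue = 3, Profit = 4 by intervention discards those variables' equations.
Surplus = |Profit - Supply|  [with Profit=4, Supply=2]  = 2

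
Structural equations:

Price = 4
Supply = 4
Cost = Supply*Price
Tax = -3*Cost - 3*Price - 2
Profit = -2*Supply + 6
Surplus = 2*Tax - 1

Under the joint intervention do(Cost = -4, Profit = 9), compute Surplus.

Setting Cost = -4, Profit = 9 by intervention discards those variables' equations.
Tax = -3*Cost - 3*Price - 2  [with Cost=-4, Price=4]  = -2
Surplus = 2*Tax - 1  [with Tax=-2]  = -5

-5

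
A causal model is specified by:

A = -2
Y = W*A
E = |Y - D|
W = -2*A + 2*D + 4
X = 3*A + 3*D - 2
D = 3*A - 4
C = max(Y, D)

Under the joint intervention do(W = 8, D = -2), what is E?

The joint intervention fixes W = 8, D = -2, removing each variable's own equation.
Y = W*A  [with W=8, A=-2]  = -16
E = |Y - D|  [with Y=-16, D=-2]  = 14

14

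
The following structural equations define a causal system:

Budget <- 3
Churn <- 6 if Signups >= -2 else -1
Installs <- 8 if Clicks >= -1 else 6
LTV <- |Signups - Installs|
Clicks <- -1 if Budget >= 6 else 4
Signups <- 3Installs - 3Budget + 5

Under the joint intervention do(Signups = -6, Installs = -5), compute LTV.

The joint intervention fixes Signups = -6, Installs = -5, removing each variable's own equation.
LTV = |Signups - Installs|  [with Signups=-6, Installs=-5]  = 1

1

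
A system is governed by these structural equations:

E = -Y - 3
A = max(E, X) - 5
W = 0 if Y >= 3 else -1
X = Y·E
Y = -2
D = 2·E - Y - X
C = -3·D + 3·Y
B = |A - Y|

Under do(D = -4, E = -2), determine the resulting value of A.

-1

Setting D = -4, E = -2 by intervention discards those variables' equations.
X = Y·E  [with Y=-2, E=-2]  = 4
A = max(E, X) - 5  [with E=-2, X=4]  = -1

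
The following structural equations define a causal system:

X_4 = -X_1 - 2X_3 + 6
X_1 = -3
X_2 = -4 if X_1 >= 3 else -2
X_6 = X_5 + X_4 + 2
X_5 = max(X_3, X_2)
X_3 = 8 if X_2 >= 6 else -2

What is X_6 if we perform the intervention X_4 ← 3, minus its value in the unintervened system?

Under do(X_4=3), the mechanism X_4 = -X_1 - 2X_3 + 6 is discarded; X_4 is fixed at 3.
X_2 = -4 if X_1 >= 3 else -2  [with X_1=-3]  = -2
X_3 = 8 if X_2 >= 6 else -2  [with X_2=-2]  = -2
X_5 = max(X_3, X_2)  [with X_3=-2, X_2=-2]  = -2
X_6 = X_5 + X_4 + 2  [with X_5=-2, X_4=3]  = 3
Without intervention: X_2 = -4 if X_1 >= 3 else -2  [with X_1=-3]  = -2; X_3 = 8 if X_2 >= 6 else -2  [with X_2=-2]  = -2; X_4 = -X_1 - 2X_3 + 6  [with X_1=-3, X_3=-2]  = 13; X_5 = max(X_3, X_2)  [with X_3=-2, X_2=-2]  = -2; X_6 = X_5 + X_4 + 2  [with X_5=-2, X_4=13]  = 13.
Change = 3 − 13 = -10.

-10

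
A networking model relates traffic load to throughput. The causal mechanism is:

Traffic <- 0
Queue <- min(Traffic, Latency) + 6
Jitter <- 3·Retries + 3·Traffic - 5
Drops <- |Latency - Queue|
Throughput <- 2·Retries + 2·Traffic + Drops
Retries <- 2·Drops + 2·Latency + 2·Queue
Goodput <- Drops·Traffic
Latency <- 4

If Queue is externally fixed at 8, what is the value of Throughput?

The intervention breaks the incoming arrows to Queue: Queue <- min(Traffic, Latency) + 6 no longer applies, and Queue = 8.
Drops = |Latency - Queue|  [with Latency=4, Queue=8]  = 4
Retries = 2·Drops + 2·Latency + 2·Queue  [with Drops=4, Latency=4, Queue=8]  = 32
Throughput = 2·Retries + 2·Traffic + Drops  [with Retries=32, Traffic=0, Drops=4]  = 68

68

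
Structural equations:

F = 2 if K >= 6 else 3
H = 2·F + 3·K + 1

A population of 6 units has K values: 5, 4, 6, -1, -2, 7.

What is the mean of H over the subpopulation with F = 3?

11.5

Conditioning on F=3 selects the 4 unit(s) with K ∈ {5, 4, -1, -2}. Their H values: 22, 19, 4, 1. Mean = 11.5.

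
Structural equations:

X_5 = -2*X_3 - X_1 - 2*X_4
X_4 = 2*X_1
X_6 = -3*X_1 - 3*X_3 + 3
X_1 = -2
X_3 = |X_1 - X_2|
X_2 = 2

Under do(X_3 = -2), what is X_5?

14

do(X_3=-2) replaces the equation X_3 = |X_1 - X_2| with the constant X_3 = -2.
X_4 = 2*X_1  [with X_1=-2]  = -4
X_5 = -2*X_3 - X_1 - 2*X_4  [with X_3=-2, X_1=-2, X_4=-4]  = 14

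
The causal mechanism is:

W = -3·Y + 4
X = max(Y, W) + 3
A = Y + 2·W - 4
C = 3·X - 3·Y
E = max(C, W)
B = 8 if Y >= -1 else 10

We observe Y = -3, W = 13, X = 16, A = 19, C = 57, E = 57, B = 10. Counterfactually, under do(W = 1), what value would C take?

21

do(W=1) replaces the equation W = -3·Y + 4 with the constant W = 1.
X = max(Y, W) + 3  [with Y=-3, W=1]  = 4
C = 3·X - 3·Y  [with X=4, Y=-3]  = 21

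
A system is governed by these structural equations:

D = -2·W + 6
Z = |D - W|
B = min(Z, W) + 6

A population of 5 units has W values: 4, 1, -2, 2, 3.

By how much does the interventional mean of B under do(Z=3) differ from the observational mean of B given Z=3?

-0.6

Every unit gets Z=3 under the intervention. B values become 9, 7, 4, 8, 9; E[B|do(Z=3)] = 7.4.
E[B|Z=3] averages over only the 2 units with Z=3 (W = 1, 3): B = 7, 9, mean 8.
Difference = 7.4 − 8 = -0.6.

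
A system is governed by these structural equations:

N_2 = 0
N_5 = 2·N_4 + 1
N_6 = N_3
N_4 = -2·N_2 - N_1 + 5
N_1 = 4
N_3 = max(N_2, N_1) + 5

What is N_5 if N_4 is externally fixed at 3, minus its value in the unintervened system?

Intervening sets N_4 = 3 and removes its equation (N_4 = -2·N_2 - N_1 + 5).
N_5 = 2·N_4 + 1  [with N_4=3]  = 7
Without intervention: N_4 = -2·N_2 - N_1 + 5  [with N_2=0, N_1=4]  = 1; N_5 = 2·N_4 + 1  [with N_4=1]  = 3.
Change = 7 − 3 = 4.

4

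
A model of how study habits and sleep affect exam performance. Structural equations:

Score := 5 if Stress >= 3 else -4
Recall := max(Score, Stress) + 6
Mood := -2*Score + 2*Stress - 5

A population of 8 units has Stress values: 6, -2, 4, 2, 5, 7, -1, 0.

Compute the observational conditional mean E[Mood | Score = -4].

2.5

Observing Score=-4 restricts to units where Score's equation naturally yields -4: Stress ∈ {-2, 2, -1, 0}. In that subpopulation Mood = -1, 7, 1, 3, mean 2.5.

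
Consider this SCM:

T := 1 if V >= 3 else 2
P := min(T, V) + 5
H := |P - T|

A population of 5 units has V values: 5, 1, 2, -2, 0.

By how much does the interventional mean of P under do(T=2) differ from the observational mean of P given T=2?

0.35

do(T=2) breaks T's dependence on V. With T=2 fixed, P across the units is 7, 6, 7, 3, 5, mean 5.6.
Observing T=2 restricts to units where T's equation naturally yields 2: V ∈ {1, 2, -2, 0}. In that subpopulation P = 6, 7, 3, 5, mean 5.25.
Difference = 5.6 − 5.25 = 0.35.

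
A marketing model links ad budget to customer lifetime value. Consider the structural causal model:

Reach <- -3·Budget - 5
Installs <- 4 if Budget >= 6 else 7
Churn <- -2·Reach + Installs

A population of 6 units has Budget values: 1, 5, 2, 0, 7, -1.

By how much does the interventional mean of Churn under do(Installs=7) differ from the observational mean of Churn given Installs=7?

5.6

do(Installs=7) breaks Installs's dependence on Budget. With Installs=7 fixed, Churn across the units is 23, 47, 29, 17, 59, 11, mean 31.
Conditioning on Installs=7 selects the 5 unit(s) with Budget ∈ {1, 5, 2, 0, -1}. Their Churn values: 23, 47, 29, 17, 11. Mean = 25.4.
Difference = 31 − 25.4 = 5.6.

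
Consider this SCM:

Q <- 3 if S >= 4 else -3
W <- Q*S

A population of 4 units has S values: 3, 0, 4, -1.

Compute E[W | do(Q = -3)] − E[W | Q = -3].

do(Q=-3) breaks Q's dependence on S. With Q=-3 fixed, W across the units is -9, 0, -12, 3, mean -4.5.
Observing Q=-3 restricts to units where Q's equation naturally yields -3: S ∈ {3, 0, -1}. In that subpopulation W = -9, 0, 3, mean -2.
Difference = -4.5 − (-2) = -2.5.

-2.5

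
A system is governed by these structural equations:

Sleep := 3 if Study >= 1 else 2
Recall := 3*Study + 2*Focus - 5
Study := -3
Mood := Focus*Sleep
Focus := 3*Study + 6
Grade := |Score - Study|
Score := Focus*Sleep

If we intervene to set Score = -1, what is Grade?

The intervention breaks the incoming arrows to Score: Score := Focus*Sleep no longer applies, and Score = -1.
Grade = |Score - Study|  [with Score=-1, Study=-3]  = 2

2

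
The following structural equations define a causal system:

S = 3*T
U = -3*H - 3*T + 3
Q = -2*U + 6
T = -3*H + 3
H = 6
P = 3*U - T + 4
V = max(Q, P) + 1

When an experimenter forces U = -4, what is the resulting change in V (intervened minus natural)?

The intervention breaks the incoming arrows to U: U = -3*H - 3*T + 3 no longer applies, and U = -4.
T = -3*H + 3  [with H=6]  = -15
Q = -2*U + 6  [with U=-4]  = 14
P = 3*U - T + 4  [with U=-4, T=-15]  = 7
V = max(Q, P) + 1  [with Q=14, P=7]  = 15
Without intervention: T = -3*H + 3  [with H=6]  = -15; U = -3*H - 3*T + 3  [with H=6, T=-15]  = 30; Q = -2*U + 6  [with U=30]  = -54; P = 3*U - T + 4  [with U=30, T=-15]  = 109; V = max(Q, P) + 1  [with Q=-54, P=109]  = 110.
Change = 15 − 110 = -95.

-95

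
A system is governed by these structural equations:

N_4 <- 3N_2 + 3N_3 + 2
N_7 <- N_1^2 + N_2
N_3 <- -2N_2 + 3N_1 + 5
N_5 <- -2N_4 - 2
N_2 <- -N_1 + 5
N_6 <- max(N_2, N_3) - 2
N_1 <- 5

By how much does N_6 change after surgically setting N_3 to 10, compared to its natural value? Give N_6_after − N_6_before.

-10

The intervention breaks the incoming arrows to N_3: N_3 <- -2N_2 + 3N_1 + 5 no longer applies, and N_3 = 10.
N_2 = -N_1 + 5  [with N_1=5]  = 0
N_6 = max(N_2, N_3) - 2  [with N_2=0, N_3=10]  = 8
Without intervention: N_2 = -N_1 + 5  [with N_1=5]  = 0; N_3 = -2N_2 + 3N_1 + 5  [with N_2=0, N_1=5]  = 20; N_6 = max(N_2, N_3) - 2  [with N_2=0, N_3=20]  = 18.
Change = 8 − 18 = -10.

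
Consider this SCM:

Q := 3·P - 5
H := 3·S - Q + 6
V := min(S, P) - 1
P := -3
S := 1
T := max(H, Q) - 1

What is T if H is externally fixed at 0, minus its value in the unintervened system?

-23

Under do(H=0), the mechanism H := 3·S - Q + 6 is discarded; H is fixed at 0.
Q = 3·P - 5  [with P=-3]  = -14
T = max(H, Q) - 1  [with H=0, Q=-14]  = -1
Without intervention: Q = 3·P - 5  [with P=-3]  = -14; H = 3·S - Q + 6  [with S=1, Q=-14]  = 23; T = max(H, Q) - 1  [with H=23, Q=-14]  = 22.
Change = -1 − 22 = -23.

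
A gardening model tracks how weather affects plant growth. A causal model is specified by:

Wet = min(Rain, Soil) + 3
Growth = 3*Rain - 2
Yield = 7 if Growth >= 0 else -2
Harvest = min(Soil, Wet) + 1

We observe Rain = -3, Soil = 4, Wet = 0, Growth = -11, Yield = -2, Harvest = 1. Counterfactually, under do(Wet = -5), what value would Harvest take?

The intervention breaks the incoming arrows to Wet: Wet = min(Rain, Soil) + 3 no longer applies, and Wet = -5.
Harvest = min(Soil, Wet) + 1  [with Soil=4, Wet=-5]  = -4

-4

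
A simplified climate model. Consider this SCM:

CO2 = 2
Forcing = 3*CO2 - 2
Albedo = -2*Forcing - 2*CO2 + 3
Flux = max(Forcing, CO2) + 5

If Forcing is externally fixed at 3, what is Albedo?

-7

The intervention breaks the incoming arrows to Forcing: Forcing = 3*CO2 - 2 no longer applies, and Forcing = 3.
Albedo = -2*Forcing - 2*CO2 + 3  [with Forcing=3, CO2=2]  = -7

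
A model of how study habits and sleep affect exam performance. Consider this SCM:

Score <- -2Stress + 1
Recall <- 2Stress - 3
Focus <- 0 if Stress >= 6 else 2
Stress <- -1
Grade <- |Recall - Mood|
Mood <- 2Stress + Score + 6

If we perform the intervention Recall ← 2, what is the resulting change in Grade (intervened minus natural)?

The intervention breaks the incoming arrows to Recall: Recall <- 2Stress - 3 no longer applies, and Recall = 2.
Score = -2Stress + 1  [with Stress=-1]  = 3
Mood = 2Stress + Score + 6  [with Stress=-1, Score=3]  = 7
Grade = |Recall - Mood|  [with Recall=2, Mood=7]  = 5
Without intervention: Score = -2Stress + 1  [with Stress=-1]  = 3; Mood = 2Stress + Score + 6  [with Stress=-1, Score=3]  = 7; Recall = 2Stress - 3  [with Stress=-1]  = -5; Grade = |Recall - Mood|  [with Recall=-5, Mood=7]  = 12.
Change = 5 − 12 = -7.

-7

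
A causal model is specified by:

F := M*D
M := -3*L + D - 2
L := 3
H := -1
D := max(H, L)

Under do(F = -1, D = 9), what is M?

Under do(F = -1, D = 9), each intervened variable's structural equation is replaced by its fixed value.
M = -3*L + D - 2  [with L=3, D=9]  = -2

-2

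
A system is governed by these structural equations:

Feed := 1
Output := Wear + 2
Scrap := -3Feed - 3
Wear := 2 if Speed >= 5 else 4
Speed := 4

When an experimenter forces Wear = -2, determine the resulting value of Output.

do(Wear=-2) replaces the equation Wear := 2 if Speed >= 5 else 4 with the constant Wear = -2.
Output = Wear + 2  [with Wear=-2]  = 0

0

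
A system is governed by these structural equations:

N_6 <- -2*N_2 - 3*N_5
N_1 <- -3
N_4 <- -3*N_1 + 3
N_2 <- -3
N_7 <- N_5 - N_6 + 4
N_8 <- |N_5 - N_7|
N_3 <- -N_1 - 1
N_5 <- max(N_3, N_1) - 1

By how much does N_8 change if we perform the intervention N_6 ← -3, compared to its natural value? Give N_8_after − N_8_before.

Intervening sets N_6 = -3 and removes its equation (N_6 <- -2*N_2 - 3*N_5).
N_3 = -N_1 - 1  [with N_1=-3]  = 2
N_5 = max(N_3, N_1) - 1  [with N_3=2, N_1=-3]  = 1
N_7 = N_5 - N_6 + 4  [with N_5=1, N_6=-3]  = 8
N_8 = |N_5 - N_7|  [with N_5=1, N_7=8]  = 7
Without intervention: N_3 = -N_1 - 1  [with N_1=-3]  = 2; N_5 = max(N_3, N_1) - 1  [with N_3=2, N_1=-3]  = 1; N_6 = -2*N_2 - 3*N_5  [with N_2=-3, N_5=1]  = 3; N_7 = N_5 - N_6 + 4  [with N_5=1, N_6=3]  = 2; N_8 = |N_5 - N_7|  [with N_5=1, N_7=2]  = 1.
Change = 7 − 1 = 6.

6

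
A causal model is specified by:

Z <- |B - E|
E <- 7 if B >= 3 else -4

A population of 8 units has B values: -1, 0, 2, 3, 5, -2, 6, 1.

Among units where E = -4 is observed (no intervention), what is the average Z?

Observing E=-4 restricts to units where E's equation naturally yields -4: B ∈ {-1, 0, 2, -2, 1}. In that subpopulation Z = 3, 4, 6, 2, 5, mean 4.

4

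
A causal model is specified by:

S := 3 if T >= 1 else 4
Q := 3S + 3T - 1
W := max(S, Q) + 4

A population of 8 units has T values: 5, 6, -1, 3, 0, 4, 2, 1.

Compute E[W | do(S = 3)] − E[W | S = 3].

-3

The intervention sets S=3 in all 8 units regardless of T. Recomputing W per unit gives 27, 30, 9, 21, 12, 24, 18, 15; average 19.5.
Conditioning on S=3 selects the 6 unit(s) with T ∈ {5, 6, 3, 4, 2, 1}. Their W values: 27, 30, 21, 24, 18, 15. Mean = 22.5.
Difference = 19.5 − 22.5 = -3.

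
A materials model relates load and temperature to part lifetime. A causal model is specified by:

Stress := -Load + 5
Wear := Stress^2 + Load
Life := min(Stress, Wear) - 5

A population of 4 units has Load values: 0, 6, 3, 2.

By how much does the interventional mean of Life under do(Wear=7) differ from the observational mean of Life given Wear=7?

1.75

do(Wear=7) breaks Wear's dependence on Load. With Wear=7 fixed, Life across the units is 0, -6, -3, -2, mean -2.75.
Observing Wear=7 restricts to units where Wear's equation naturally yields 7: Load ∈ {6, 3}. In that subpopulation Life = -6, -3, mean -4.5.
Difference = -2.75 − (-4.5) = 1.75.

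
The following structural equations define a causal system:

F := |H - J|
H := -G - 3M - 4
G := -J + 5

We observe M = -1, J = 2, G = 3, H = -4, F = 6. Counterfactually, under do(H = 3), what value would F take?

1

Intervening sets H = 3 and removes its equation (H := -G - 3M - 4).
F = |H - J|  [with H=3, J=2]  = 1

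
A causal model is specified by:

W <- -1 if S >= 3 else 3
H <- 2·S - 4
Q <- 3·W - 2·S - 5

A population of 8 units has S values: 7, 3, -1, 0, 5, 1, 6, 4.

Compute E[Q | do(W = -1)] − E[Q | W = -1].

3.75

Under do(W=-1), W's equation is replaced by W=-1 for every unit. Per-unit Q: -22, -14, -6, -8, -18, -10, -20, -16. Mean = -14.25.
Conditioning on W=-1 selects the 5 unit(s) with S ∈ {7, 3, 5, 6, 4}. Their Q values: -22, -14, -18, -20, -16. Mean = -18.
Difference = -14.25 − (-18) = 3.75.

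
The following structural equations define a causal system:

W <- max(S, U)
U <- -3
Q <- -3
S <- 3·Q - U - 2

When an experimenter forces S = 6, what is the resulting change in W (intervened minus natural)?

9

The intervention breaks the incoming arrows to S: S <- 3·Q - U - 2 no longer applies, and S = 6.
W = max(S, U)  [with S=6, U=-3]  = 6
Without intervention: S = 3·Q - U - 2  [with Q=-3, U=-3]  = -8; W = max(S, U)  [with S=-8, U=-3]  = -3.
Change = 6 − (-3) = 9.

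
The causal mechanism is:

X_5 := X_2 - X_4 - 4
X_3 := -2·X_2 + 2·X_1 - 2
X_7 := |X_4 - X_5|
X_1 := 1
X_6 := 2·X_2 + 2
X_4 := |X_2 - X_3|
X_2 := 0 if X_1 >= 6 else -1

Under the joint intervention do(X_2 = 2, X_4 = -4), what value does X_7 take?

Setting X_2 = 2, X_4 = -4 by intervention discards those variables' equations.
X_5 = X_2 - X_4 - 4  [with X_2=2, X_4=-4]  = 2
X_7 = |X_4 - X_5|  [with X_4=-4, X_5=2]  = 6

6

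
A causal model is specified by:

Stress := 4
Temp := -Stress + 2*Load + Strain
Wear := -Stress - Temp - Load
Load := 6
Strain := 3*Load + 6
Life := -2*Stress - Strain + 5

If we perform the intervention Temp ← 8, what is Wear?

-18

Intervening sets Temp = 8 and removes its equation (Temp := -Stress + 2*Load + Strain).
Wear = -Stress - Temp - Load  [with Stress=4, Temp=8, Load=6]  = -18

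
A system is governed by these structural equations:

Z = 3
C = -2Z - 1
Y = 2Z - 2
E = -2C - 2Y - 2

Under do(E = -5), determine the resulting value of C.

-7

The intervention breaks the incoming arrows to E: E = -2C - 2Y - 2 no longer applies, and E = -5.
Since C is not a descendant of the intervened variable, it is unaffected.
C = -2Z - 1  [with Z=3]  = -7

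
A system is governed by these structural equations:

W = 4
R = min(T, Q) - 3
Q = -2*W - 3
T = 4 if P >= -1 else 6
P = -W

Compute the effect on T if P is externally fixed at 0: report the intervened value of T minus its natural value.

The intervention breaks the incoming arrows to P: P = -W no longer applies, and P = 0.
T = 4 if P >= -1 else 6  [with P=0]  = 4
Without intervention: P = -W  [with W=4]  = -4; T = 4 if P >= -1 else 6  [with P=-4]  = 6.
Change = 4 − 6 = -2.

-2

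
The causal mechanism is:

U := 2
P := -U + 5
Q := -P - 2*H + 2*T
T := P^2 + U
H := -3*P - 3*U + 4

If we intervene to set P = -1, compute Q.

do(P=-1) replaces the equation P := -U + 5 with the constant P = -1.
H = -3*P - 3*U + 4  [with P=-1, U=2]  = 1
T = P^2 + U  [with P=-1, U=2]  = 3
Q = -P - 2*H + 2*T  [with P=-1, H=1, T=3]  = 5

5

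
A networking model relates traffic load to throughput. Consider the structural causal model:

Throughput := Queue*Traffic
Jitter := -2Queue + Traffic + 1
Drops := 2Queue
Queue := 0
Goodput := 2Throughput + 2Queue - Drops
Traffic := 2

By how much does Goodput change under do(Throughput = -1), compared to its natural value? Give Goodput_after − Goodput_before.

-2

The intervention breaks the incoming arrows to Throughput: Throughput := Queue*Traffic no longer applies, and Throughput = -1.
Drops = 2Queue  [with Queue=0]  = 0
Goodput = 2Throughput + 2Queue - Drops  [with Throughput=-1, Queue=0, Drops=0]  = -2
Without intervention: Drops = 2Queue  [with Queue=0]  = 0; Throughput = Queue*Traffic  [with Queue=0, Traffic=2]  = 0; Goodput = 2Throughput + 2Queue - Drops  [with Throughput=0, Queue=0, Drops=0]  = 0.
Change = -2 − 0 = -2.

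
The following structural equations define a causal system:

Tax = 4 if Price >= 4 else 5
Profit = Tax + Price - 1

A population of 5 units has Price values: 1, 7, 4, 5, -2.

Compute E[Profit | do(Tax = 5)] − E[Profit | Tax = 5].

do(Tax=5) breaks Tax's dependence on Price. With Tax=5 fixed, Profit across the units is 5, 11, 8, 9, 2, mean 7.
Observing Tax=5 restricts to units where Tax's equation naturally yields 5: Price ∈ {1, -2}. In that subpopulation Profit = 5, 2, mean 3.5.
Difference = 7 − 3.5 = 3.5.

3.5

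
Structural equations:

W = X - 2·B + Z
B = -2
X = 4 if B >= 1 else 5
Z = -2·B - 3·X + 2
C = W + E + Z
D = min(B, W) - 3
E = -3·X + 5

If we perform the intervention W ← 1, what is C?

-18

The intervention breaks the incoming arrows to W: W = X - 2·B + Z no longer applies, and W = 1.
X = 4 if B >= 1 else 5  [with B=-2]  = 5
Z = -2·B - 3·X + 2  [with B=-2, X=5]  = -9
E = -3·X + 5  [with X=5]  = -10
C = W + E + Z  [with W=1, E=-10, Z=-9]  = -18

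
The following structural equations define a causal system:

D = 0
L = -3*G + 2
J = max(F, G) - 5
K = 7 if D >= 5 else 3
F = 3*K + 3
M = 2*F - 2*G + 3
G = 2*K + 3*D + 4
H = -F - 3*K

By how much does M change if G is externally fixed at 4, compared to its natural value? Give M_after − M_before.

12

do(G=4) replaces the equation G = 2*K + 3*D + 4 with the constant G = 4.
K = 7 if D >= 5 else 3  [with D=0]  = 3
F = 3*K + 3  [with K=3]  = 12
M = 2*F - 2*G + 3  [with F=12, G=4]  = 19
Without intervention: K = 7 if D >= 5 else 3  [with D=0]  = 3; G = 2*K + 3*D + 4  [with K=3, D=0]  = 10; F = 3*K + 3  [with K=3]  = 12; M = 2*F - 2*G + 3  [with F=12, G=10]  = 7.
Change = 19 − 7 = 12.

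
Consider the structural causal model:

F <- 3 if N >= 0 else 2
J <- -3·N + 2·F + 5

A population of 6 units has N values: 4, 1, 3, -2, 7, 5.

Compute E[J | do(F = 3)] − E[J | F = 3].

3

do(F=3) breaks F's dependence on N. With F=3 fixed, J across the units is -1, 8, 2, 17, -10, -4, mean 2.
Conditioning on F=3 selects the 5 unit(s) with N ∈ {4, 1, 3, 7, 5}. Their J values: -1, 8, 2, -10, -4. Mean = -1.
Difference = 2 − (-1) = 3.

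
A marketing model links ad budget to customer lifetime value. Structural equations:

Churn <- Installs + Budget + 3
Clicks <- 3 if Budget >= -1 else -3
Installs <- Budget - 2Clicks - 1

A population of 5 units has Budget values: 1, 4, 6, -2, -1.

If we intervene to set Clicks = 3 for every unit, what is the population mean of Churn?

-0.8

Under do(Clicks=3), Clicks's equation is replaced by Clicks=3 for every unit. Per-unit Churn: -2, 4, 8, -8, -6. Mean = -0.8.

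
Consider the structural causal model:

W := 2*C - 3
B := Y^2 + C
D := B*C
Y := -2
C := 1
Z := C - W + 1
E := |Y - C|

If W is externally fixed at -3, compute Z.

5

The intervention breaks the incoming arrows to W: W := 2*C - 3 no longer applies, and W = -3.
Z = C - W + 1  [with C=1, W=-3]  = 5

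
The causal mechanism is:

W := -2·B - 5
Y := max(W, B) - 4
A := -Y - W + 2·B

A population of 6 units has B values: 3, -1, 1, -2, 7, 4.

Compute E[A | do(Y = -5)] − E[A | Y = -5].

The intervention sets Y=-5 in all 6 units regardless of B. Recomputing A per unit gives 22, 6, 14, 2, 38, 26; average 18.
Observing Y=-5 restricts to units where Y's equation naturally yields -5: B ∈ {-1, -2}. In that subpopulation A = 6, 2, mean 4.
Difference = 18 − 4 = 14.

14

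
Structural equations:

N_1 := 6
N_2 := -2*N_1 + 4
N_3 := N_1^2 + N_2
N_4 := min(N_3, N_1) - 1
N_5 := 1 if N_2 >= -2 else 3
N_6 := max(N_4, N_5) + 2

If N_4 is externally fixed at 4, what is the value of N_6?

Under do(N_4=4), the mechanism N_4 := min(N_3, N_1) - 1 is discarded; N_4 is fixed at 4.
N_2 = -2*N_1 + 4  [with N_1=6]  = -8
N_5 = 1 if N_2 >= -2 else 3  [with N_2=-8]  = 3
N_6 = max(N_4, N_5) + 2  [with N_4=4, N_5=3]  = 6

6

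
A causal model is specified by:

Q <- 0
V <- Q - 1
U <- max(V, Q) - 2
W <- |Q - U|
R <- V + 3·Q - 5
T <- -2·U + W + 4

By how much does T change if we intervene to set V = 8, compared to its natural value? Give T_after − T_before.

-12

Under do(V=8), the mechanism V <- Q - 1 is discarded; V is fixed at 8.
U = max(V, Q) - 2  [with V=8, Q=0]  = 6
W = |Q - U|  [with Q=0, U=6]  = 6
T = -2·U + W + 4  [with U=6, W=6]  = -2
Without intervention: V = Q - 1  [with Q=0]  = -1; U = max(V, Q) - 2  [with V=-1, Q=0]  = -2; W = |Q - U|  [with Q=0, U=-2]  = 2; T = -2·U + W + 4  [with U=-2, W=2]  = 10.
Change = -2 − 10 = -12.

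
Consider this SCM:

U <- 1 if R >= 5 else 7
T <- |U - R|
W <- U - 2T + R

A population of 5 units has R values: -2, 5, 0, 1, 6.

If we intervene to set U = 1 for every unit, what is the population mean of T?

The intervention sets U=1 in all 5 units regardless of R. Recomputing T per unit gives 3, 4, 1, 0, 5; average 2.6.

2.6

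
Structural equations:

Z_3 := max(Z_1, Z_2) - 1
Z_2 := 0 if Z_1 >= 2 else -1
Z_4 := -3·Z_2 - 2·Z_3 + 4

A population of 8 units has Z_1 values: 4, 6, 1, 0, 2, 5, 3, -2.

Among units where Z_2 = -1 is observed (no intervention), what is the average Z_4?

9

Observing Z_2=-1 restricts to units where Z_2's equation naturally yields -1: Z_1 ∈ {1, 0, -2}. In that subpopulation Z_4 = 7, 9, 11, mean 9.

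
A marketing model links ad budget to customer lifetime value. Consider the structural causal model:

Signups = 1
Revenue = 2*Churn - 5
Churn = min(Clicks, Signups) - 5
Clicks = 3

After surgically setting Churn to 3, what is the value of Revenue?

The intervention breaks the incoming arrows to Churn: Churn = min(Clicks, Signups) - 5 no longer applies, and Churn = 3.
Revenue = 2*Churn - 5  [with Churn=3]  = 1

1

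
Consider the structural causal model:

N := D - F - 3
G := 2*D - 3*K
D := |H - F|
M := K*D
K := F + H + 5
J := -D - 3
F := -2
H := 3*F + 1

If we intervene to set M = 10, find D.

Intervening sets M = 10 and removes its equation (M := K*D).
D is not downstream of the intervention, so its value is determined by the original equations.
H = 3*F + 1  [with F=-2]  = -5
D = |H - F|  [with H=-5, F=-2]  = 3

3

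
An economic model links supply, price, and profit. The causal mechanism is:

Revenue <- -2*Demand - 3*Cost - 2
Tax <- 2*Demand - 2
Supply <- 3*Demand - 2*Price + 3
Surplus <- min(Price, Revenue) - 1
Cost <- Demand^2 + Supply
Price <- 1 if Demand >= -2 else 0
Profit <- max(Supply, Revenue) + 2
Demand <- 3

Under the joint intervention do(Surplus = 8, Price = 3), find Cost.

15

Under do(Surplus = 8, Price = 3), each intervened variable's structural equation is replaced by its fixed value.
Supply = 3*Demand - 2*Price + 3  [with Demand=3, Price=3]  = 6
Cost = Demand^2 + Supply  [with Demand=3, Supply=6]  = 15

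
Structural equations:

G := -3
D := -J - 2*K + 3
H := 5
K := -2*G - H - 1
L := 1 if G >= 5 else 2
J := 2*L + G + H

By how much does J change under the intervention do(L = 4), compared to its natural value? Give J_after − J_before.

The intervention breaks the incoming arrows to L: L := 1 if G >= 5 else 2 no longer applies, and L = 4.
J = 2*L + G + H  [with L=4, G=-3, H=5]  = 10
Without intervention: L = 1 if G >= 5 else 2  [with G=-3]  = 2; J = 2*L + G + H  [with L=2, G=-3, H=5]  = 6.
Change = 10 − 6 = 4.

4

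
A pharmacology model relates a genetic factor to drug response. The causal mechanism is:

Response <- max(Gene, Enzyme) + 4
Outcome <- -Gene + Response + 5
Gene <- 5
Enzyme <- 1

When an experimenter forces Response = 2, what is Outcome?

The intervention breaks the incoming arrows to Response: Response <- max(Gene, Enzyme) + 4 no longer applies, and Response = 2.
Outcome = -Gene + Response + 5  [with Gene=5, Response=2]  = 2

2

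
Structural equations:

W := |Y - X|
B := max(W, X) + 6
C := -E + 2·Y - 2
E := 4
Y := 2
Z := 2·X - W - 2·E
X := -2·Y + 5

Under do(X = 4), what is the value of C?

-2

Under do(X=4), the mechanism X := -2·Y + 5 is discarded; X is fixed at 4.
Since C is not a descendant of the intervened variable, it is unaffected.
C = -E + 2·Y - 2  [with E=4, Y=2]  = -2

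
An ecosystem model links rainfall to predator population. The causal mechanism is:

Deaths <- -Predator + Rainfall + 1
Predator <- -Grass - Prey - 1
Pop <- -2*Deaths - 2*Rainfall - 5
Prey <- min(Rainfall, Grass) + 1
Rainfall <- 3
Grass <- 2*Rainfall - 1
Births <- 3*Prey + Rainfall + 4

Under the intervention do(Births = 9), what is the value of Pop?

Under do(Births=9), the mechanism Births <- 3*Prey + Rainfall + 4 is discarded; Births is fixed at 9.
Since Pop is not a descendant of the intervened variable, it is unaffected.
Grass = 2*Rainfall - 1  [with Rainfall=3]  = 5
Prey = min(Rainfall, Grass) + 1  [with Rainfall=3, Grass=5]  = 4
Predator = -Grass - Prey - 1  [with Grass=5, Prey=4]  = -10
Deaths = -Predator + Rainfall + 1  [with Predator=-10, Rainfall=3]  = 14
Pop = -2*Deaths - 2*Rainfall - 5  [with Deaths=14, Rainfall=3]  = -39

-39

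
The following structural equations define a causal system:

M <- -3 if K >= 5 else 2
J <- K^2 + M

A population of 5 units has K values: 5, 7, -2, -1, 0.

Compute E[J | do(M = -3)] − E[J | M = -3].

-21.2

Every unit gets M=-3 under the intervention. J values become 22, 46, 1, -2, -3; E[J|do(M=-3)] = 12.8.
Observing M=-3 restricts to units where M's equation naturally yields -3: K ∈ {5, 7}. In that subpopulation J = 22, 46, mean 34.
Difference = 12.8 − 34 = -21.2.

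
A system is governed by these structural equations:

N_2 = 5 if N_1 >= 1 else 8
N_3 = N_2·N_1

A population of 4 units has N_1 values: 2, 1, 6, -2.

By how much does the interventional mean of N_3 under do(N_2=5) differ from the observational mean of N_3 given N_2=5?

Every unit gets N_2=5 under the intervention. N_3 values become 10, 5, 30, -10; E[N_3|do(N_2=5)] = 8.75.
Observing N_2=5 restricts to units where N_2's equation naturally yields 5: N_1 ∈ {2, 1, 6}. In that subpopulation N_3 = 10, 5, 30, mean 15.
Difference = 8.75 − 15 = -6.25.

-6.25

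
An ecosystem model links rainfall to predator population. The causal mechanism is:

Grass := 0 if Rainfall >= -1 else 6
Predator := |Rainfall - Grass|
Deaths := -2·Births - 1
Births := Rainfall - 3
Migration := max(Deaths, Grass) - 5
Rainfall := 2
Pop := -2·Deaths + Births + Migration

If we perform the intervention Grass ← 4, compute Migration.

Under do(Grass=4), the mechanism Grass := 0 if Rainfall >= -1 else 6 is discarded; Grass is fixed at 4.
Births = Rainfall - 3  [with Rainfall=2]  = -1
Deaths = -2·Births - 1  [with Births=-1]  = 1
Migration = max(Deaths, Grass) - 5  [with Deaths=1, Grass=4]  = -1

-1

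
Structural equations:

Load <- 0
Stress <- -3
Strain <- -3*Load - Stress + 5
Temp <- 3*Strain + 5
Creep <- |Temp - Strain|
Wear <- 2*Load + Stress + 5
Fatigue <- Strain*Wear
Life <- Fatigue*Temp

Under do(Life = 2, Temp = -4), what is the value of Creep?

Setting Life = 2, Temp = -4 by intervention discards those variables' equations.
Strain = -3*Load - Stress + 5  [with Load=0, Stress=-3]  = 8
Creep = |Temp - Strain|  [with Temp=-4, Strain=8]  = 12

12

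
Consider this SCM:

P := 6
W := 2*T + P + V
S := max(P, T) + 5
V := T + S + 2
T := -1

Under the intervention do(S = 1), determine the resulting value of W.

6

do(S=1) replaces the equation S := max(P, T) + 5 with the constant S = 1.
V = T + S + 2  [with T=-1, S=1]  = 2
W = 2*T + P + V  [with T=-1, P=6, V=2]  = 6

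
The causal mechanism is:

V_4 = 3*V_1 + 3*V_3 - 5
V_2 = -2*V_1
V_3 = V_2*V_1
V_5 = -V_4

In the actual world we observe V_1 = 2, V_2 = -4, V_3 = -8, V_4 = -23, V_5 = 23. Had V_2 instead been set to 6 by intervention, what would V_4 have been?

Under do(V_2=6), the mechanism V_2 = -2*V_1 is discarded; V_2 is fixed at 6.
V_3 = V_2*V_1  [with V_2=6, V_1=2]  = 12
V_4 = 3*V_1 + 3*V_3 - 5  [with V_1=2, V_3=12]  = 37

37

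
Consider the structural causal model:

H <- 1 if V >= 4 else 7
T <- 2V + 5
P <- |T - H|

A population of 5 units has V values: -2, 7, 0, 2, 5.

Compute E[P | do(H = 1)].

do(H=1) breaks H's dependence on V. With H=1 fixed, P across the units is 0, 18, 4, 8, 14, mean 8.8.

8.8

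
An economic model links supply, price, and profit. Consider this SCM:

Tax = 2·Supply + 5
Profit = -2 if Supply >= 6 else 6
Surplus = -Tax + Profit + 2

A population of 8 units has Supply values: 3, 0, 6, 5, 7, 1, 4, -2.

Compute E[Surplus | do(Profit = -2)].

-11

The intervention sets Profit=-2 in all 8 units regardless of Supply. Recomputing Surplus per unit gives -11, -5, -17, -15, -19, -7, -13, -1; average -11.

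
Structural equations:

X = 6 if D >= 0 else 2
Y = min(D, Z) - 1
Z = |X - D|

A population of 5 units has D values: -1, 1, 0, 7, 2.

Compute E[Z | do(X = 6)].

Every unit gets X=6 under the intervention. Z values become 7, 5, 6, 1, 4; E[Z|do(X=6)] = 4.6.

4.6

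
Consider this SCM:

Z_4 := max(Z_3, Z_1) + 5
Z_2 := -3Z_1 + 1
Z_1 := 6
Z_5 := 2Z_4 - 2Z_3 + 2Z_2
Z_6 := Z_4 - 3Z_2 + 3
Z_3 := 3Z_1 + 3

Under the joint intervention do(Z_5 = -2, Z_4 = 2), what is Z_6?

56

Setting Z_5 = -2, Z_4 = 2 by intervention discards those variables' equations.
Z_2 = -3Z_1 + 1  [with Z_1=6]  = -17
Z_6 = Z_4 - 3Z_2 + 3  [with Z_4=2, Z_2=-17]  = 56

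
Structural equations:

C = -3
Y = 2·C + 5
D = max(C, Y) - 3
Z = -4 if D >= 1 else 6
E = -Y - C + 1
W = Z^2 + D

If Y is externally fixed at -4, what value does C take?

-3

Under do(Y=-4), the mechanism Y = 2·C + 5 is discarded; Y is fixed at -4.
C is not downstream of the intervention, so its value is determined by the original equations.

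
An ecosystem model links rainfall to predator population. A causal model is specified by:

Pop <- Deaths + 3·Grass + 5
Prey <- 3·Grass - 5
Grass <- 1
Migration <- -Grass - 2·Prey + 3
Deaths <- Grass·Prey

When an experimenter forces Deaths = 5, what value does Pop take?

13

do(Deaths=5) replaces the equation Deaths <- Grass·Prey with the constant Deaths = 5.
Pop = Deaths + 3·Grass + 5  [with Deaths=5, Grass=1]  = 13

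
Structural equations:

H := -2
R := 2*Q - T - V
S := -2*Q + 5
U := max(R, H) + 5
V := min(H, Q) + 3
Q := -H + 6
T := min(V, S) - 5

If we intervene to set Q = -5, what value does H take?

Under do(Q=-5), the mechanism Q := -H + 6 is discarded; Q is fixed at -5.
H is not downstream of the intervention, so its value is determined by the original equations.

-2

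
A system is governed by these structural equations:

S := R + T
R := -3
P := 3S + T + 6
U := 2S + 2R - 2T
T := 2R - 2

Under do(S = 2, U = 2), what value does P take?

The joint intervention fixes S = 2, U = 2, removing each variable's own equation.
T = 2R - 2  [with R=-3]  = -8
P = 3S + T + 6  [with S=2, T=-8]  = 4

4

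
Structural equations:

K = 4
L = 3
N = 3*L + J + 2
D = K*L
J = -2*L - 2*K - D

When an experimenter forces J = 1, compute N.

12

Intervening sets J = 1 and removes its equation (J = -2*L - 2*K - D).
N = 3*L + J + 2  [with L=3, J=1]  = 12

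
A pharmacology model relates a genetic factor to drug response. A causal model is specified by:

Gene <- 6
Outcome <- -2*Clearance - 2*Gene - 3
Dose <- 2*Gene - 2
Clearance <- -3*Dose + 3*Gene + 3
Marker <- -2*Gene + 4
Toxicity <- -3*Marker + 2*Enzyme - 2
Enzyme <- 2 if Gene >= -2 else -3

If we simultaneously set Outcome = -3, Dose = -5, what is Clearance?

36

Under do(Outcome = -3, Dose = -5), each intervened variable's structural equation is replaced by its fixed value.
Clearance = -3*Dose + 3*Gene + 3  [with Dose=-5, Gene=6]  = 36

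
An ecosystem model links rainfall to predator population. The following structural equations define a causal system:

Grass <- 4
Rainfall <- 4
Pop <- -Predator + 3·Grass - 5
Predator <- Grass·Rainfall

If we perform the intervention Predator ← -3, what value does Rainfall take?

4

Under do(Predator=-3), the mechanism Predator <- Grass·Rainfall is discarded; Predator is fixed at -3.
Rainfall is not downstream of the intervention, so its value is determined by the original equations.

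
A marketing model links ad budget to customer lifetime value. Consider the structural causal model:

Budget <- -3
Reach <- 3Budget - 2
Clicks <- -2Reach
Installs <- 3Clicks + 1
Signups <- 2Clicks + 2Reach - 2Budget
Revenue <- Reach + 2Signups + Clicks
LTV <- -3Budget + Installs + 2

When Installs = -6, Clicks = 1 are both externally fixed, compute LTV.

The joint intervention fixes Installs = -6, Clicks = 1, removing each variable's own equation.
LTV = -3Budget + Installs + 2  [with Budget=-3, Installs=-6]  = 5

5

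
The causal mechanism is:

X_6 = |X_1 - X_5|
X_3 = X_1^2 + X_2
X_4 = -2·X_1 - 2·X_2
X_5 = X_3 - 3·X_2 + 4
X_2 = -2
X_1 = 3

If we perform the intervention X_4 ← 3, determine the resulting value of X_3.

Under do(X_4=3), the mechanism X_4 = -2·X_1 - 2·X_2 is discarded; X_4 is fixed at 3.
Since X_3 is not a descendant of the intervened variable, it is unaffected.
X_3 = X_1^2 + X_2  [with X_1=3, X_2=-2]  = 7

7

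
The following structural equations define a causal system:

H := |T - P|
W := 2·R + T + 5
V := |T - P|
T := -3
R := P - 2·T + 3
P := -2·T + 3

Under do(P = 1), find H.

Under do(P=1), the mechanism P := -2·T + 3 is discarded; P is fixed at 1.
H = |T - P|  [with T=-3, P=1]  = 4

4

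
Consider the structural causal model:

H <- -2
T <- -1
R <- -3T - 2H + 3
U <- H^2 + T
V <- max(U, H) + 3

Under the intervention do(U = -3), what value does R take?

Under do(U=-3), the mechanism U <- H^2 + T is discarded; U is fixed at -3.
Since R is not a descendant of the intervened variable, it is unaffected.
R = -3T - 2H + 3  [with T=-1, H=-2]  = 10

10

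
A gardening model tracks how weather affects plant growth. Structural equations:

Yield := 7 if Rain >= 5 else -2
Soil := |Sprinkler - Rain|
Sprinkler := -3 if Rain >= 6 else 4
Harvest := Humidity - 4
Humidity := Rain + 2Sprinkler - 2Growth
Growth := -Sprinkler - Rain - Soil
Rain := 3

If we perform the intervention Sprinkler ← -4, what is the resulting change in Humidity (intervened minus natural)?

do(Sprinkler=-4) replaces the equation Sprinkler := -3 if Rain >= 6 else 4 with the constant Sprinkler = -4.
Soil = |Sprinkler - Rain|  [with Sprinkler=-4, Rain=3]  = 7
Growth = -Sprinkler - Rain - Soil  [with Sprinkler=-4, Rain=3, Soil=7]  = -6
Humidity = Rain + 2Sprinkler - 2Growth  [with Rain=3, Sprinkler=-4, Growth=-6]  = 7
Without intervention: Sprinkler = -3 if Rain >= 6 else 4  [with Rain=3]  = 4; Soil = |Sprinkler - Rain|  [with Sprinkler=4, Rain=3]  = 1; Growth = -Sprinkler - Rain - Soil  [with Sprinkler=4, Rain=3, Soil=1]  = -8; Humidity = Rain + 2Sprinkler - 2Growth  [with Rain=3, Sprinkler=4, Growth=-8]  = 27.
Change = 7 − 27 = -20.

-20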